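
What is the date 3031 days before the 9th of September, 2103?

−365 (one year) → Sep 9, 2102 (2666 left).
−365 (one year) → Sep 9, 2101 (2301 left).
−365 (one year) → Sep 9, 2100 (1936 left).
−365 (one year) → Sep 9, 2099 (1571 left).
−365 (one year) → Sep 9, 2098 (1206 left).
−365 (one year) → Sep 9, 2097 (841 left).
−365 (one year) → Sep 9, 2096 (476 left).
−366 (one year; includes Feb 29, 2096) → Sep 9, 2095 (110 left).
−9 → Aug 31, 2095 (end of Aug, 31 days; 101 left).
−31 → Jul 31, 2095 (end of Jul, 31 days; 70 left).
−31 → Jun 30, 2095 (end of Jun, 30 days; 39 left).
−30 → May 31, 2095 (end of May, 31 days; 9 left).
−9 → May 22, 2095.

May 22, 2095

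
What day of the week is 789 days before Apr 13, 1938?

Apr 13, 1938 is a Wednesday.
789 mod 7 = 5, so 789 days before a Wednesday is Wednesday − 5 = Friday.

Friday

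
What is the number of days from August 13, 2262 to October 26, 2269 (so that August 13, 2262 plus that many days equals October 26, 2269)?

Aug 13, 2262 → Aug 13, 2263: 365 days.
Aug 13, 2263 → Aug 13, 2264: 366 days (Feb 29, 2264 is in that span).
Aug 13, 2264 → Aug 13, 2265: 365 days.
Aug 13, 2265 → Aug 13, 2266: 365 days.
Aug 13, 2266 → Aug 13, 2267: 365 days.
Aug 13, 2267 → Aug 13, 2268: 366 days (Feb 29, 2268 is in that span).
Aug 13, 2268 → Aug 13, 2269: 365 days.
Aug 13, 2269 → Sep 13, 2269: 31 days (August has 31).
Sep 13, 2269 → Oct 13, 2269: 30 days (September has 30).
Oct 13, 2269 → Oct 26, 2269: 13 days.
Total: 2631 days.

2631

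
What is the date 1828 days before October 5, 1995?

October 3, 1990

−365 (one year) → Oct 5, 1994 (1463 left).
−365 (one year) → Oct 5, 1993 (1098 left).
−365 (one year) → Oct 5, 1992 (733 left).
−366 (one year; includes Feb 29, 1992) → Oct 5, 1991 (367 left).
−5 → Sep 30, 1991 (end of Sep, 30 days; 362 left).
−30 → Aug 31, 1991 (end of Aug, 31 days; 332 left).
−31 → Jul 31, 1991 (end of Jul, 31 days; 301 left).
−31 → Jun 30, 1991 (end of Jun, 30 days; 270 left).
−30 → May 31, 1991 (end of May, 31 days; 240 left).
−31 → Apr 30, 1991 (end of Apr, 30 days; 209 left).
−30 → Mar 31, 1991 (end of Mar, 31 days; 179 left).
−31 → Feb 28, 1991 (end of Feb, 28 days; 148 left).
−28 → Jan 31, 1991 (end of Jan, 31 days; 120 left).
−31 → Dec 31, 1990 (end of Dec, 31 days; 89 left).
−31 → Nov 30, 1990 (end of Nov, 30 days; 58 left).
−30 → Oct 31, 1990 (end of Oct, 31 days; 28 left).
−28 → Oct 3, 1990.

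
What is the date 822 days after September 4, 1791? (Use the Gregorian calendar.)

+366 (one year; includes Feb 29, 1792) → Sep 4, 1792 (456 left).
+365 (one year) → Sep 4, 1793 (91 left).
Sep has 30 days: +27 → Oct 1, 1793 (64 left).
Oct has 31 days: +31 → Nov 1, 1793 (33 left).
Nov has 30 days: +30 → Dec 1, 1793 (3 left).
+3 → Dec 4, 1793.

December 4, 1793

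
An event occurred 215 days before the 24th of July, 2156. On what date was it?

−24 → Jun 30, 2156 (end of Jun, 30 days; 191 left).
−30 → May 31, 2156 (end of May, 31 days; 161 left).
−31 → Apr 30, 2156 (end of Apr, 30 days; 130 left).
−30 → Mar 31, 2156 (end of Mar, 31 days; 100 left).
−31 → Feb 29, 2156 (end of Feb, 29 days; 69 left).
−29 → Jan 31, 2156 (end of Jan, 31 days; 40 left).
−31 → Dec 31, 2155 (end of Dec, 31 days; 9 left).
−9 → Dec 22, 2155.

December 22, 2155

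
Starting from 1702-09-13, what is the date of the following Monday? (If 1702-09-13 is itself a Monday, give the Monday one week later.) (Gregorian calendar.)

Sep 13, 1702 is a Wednesday.
From Wednesday to the next Monday is 5 days.
Sep 13, 1702 + 5 = Sep 18, 1702.

September 18, 1702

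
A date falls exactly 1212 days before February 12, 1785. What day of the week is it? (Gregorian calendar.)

Friday

Feb 12, 1785 is a Saturday.
1212 mod 7 = 1, so 1212 days before a Saturday is Saturday − 1 = Friday.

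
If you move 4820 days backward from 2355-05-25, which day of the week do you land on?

Saturday

May 25, 2355 is a Wednesday.
4820 mod 7 = 4, so 4820 days before a Wednesday is Wednesday − 4 = Saturday.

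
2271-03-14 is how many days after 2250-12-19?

Dec 19, 2250 → Dec 19, 2251: 365 days.
Dec 19, 2251 → Dec 19, 2252: 366 days (Feb 29, 2252 is in that span).
Dec 19, 2252 → Dec 19, 2253: 365 days.
Dec 19, 2253 → Dec 19, 2254: 365 days.
Dec 19, 2254 → Dec 19, 2255: 365 days.
Dec 19, 2255 → Dec 19, 2256: 366 days (Feb 29, 2256 is in that span).
Dec 19, 2256 → Dec 19, 2257: 365 days.
Dec 19, 2257 → Dec 19, 2258: 365 days.
Dec 19, 2258 → Dec 19, 2259: 365 days.
Dec 19, 2259 → Dec 19, 2260: 366 days (Feb 29, 2260 is in that span).
Dec 19, 2260 → Dec 19, 2261: 365 days.
Dec 19, 2261 → Dec 19, 2262: 365 days.
Dec 19, 2262 → Dec 19, 2263: 365 days.
Dec 19, 2263 → Dec 19, 2264: 366 days (Feb 29, 2264 is in that span).
Dec 19, 2264 → Dec 19, 2265: 365 days.
Dec 19, 2265 → Dec 19, 2266: 365 days.
Dec 19, 2266 → Dec 19, 2267: 365 days.
Dec 19, 2267 → Dec 19, 2268: 366 days (Feb 29, 2268 is in that span).
Dec 19, 2268 → Dec 19, 2269: 365 days.
Dec 19, 2269 → Dec 19, 2270: 365 days.
Dec 19, 2270 → Jan 19, 2271: 31 days (December has 31).
Jan 19, 2271 → Feb 19, 2271: 31 days (January has 31).
Feb 19, 2271 → Mar 14, 2271: 23 days.
Total: 7390 days.

7390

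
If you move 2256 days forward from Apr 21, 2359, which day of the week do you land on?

First find the weekday of Apr 21, 2359. Doomsday rule: the anchor day for the 2300s is Wednesday. For year 59: 59÷12 = 4 r 11, and 11÷4 = 2, so 4+11+2 = 17.
Wednesday + 17 ≡ Saturday — that's 2359's doomsday.
In April the doomsday date is Apr 4.
Apr 21 is 17 days after Apr 4; 17 mod 7 = 3, so Saturday + 3 = Tuesday.
2256 mod 7 = 2, so 2256 days after a Tuesday is Tuesday + 2 = Thursday.

Thursday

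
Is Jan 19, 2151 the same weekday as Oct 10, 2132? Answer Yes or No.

No

From Oct 10, 2132 to Jan 19, 2151 is 6675 days.
6675 mod 7 = 4, so they are different weekdays.
(Oct 10, 2132 is a Friday; Jan 19, 2151 is a Tuesday.)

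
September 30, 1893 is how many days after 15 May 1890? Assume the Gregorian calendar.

May 15, 1890 → May 15, 1891: 365 days.
May 15, 1891 → May 15, 1892: 366 days (Feb 29, 1892 is in that span).
May 15, 1892 → May 15, 1893: 365 days.
May 15, 1893 → Jun 15, 1893: 31 days (May has 31).
Jun 15, 1893 → Jul 15, 1893: 30 days (June has 30).
Jul 15, 1893 → Aug 15, 1893: 31 days (July has 31).
Aug 15, 1893 → Sep 15, 1893: 31 days (August has 31).
Sep 15, 1893 → Sep 30, 1893: 15 days.
Total: 1234 days.

1234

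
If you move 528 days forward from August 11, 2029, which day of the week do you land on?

Tuesday

Aug 11, 2029 is a Saturday.
528 mod 7 = 3, so 528 days after a Saturday is Saturday + 3 = Tuesday.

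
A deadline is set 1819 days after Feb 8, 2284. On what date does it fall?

+366 (one year; includes Feb 29, 2284) → Feb 8, 2285 (1453 left).
+365 (one year) → Feb 8, 2286 (1088 left).
+365 (one year) → Feb 8, 2287 (723 left).
+365 (one year) → Feb 8, 2288 (358 left).
Feb has 29 days: +22 → Mar 1, 2288 (336 left).
Mar has 31 days: +31 → Apr 1, 2288 (305 left).
Apr has 30 days: +30 → May 1, 2288 (275 left).
May has 31 days: +31 → Jun 1, 2288 (244 left).
Jun has 30 days: +30 → Jul 1, 2288 (214 left).
Jul has 31 days: +31 → Aug 1, 2288 (183 left).
Aug has 31 days: +31 → Sep 1, 2288 (152 left).
Sep has 30 days: +30 → Oct 1, 2288 (122 left).
Oct has 31 days: +31 → Nov 1, 2288 (91 left).
Nov has 30 days: +30 → Dec 1, 2288 (61 left).
Dec has 31 days: +31 → Jan 1, 2289 (30 left).
+30 → Jan 31, 2289.

January 31, 2289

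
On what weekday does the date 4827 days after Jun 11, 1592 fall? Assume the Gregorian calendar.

Jun 11, 1592 is a Thursday.
4827 mod 7 = 4, so 4827 days after a Thursday is Thursday + 4 = Monday.

Monday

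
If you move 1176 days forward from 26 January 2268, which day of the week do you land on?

First find the weekday of Jan 26, 2268. Doomsday rule: the anchor day for the 2200s is Friday. For year 68: 68÷12 = 5 r 8, and 8÷4 = 2, so 5+8+2 = 15.
Friday + 15 ≡ Saturday — that's 2268's doomsday.
In January the doomsday date is Jan 4 (2268 is a leap year (divisible by 4)).
Jan 26 is 22 days after Jan 4; 22 mod 7 = 1, so Saturday + 1 = Sunday.
1176 mod 7 = 0, so 1176 days after a Sunday is Sunday + 0 = Sunday.

Sunday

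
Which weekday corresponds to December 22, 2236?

Doomsday rule: the anchor day for the 2200s is Friday. For year 36: 36÷12 = 3 r 0, and 0÷4 = 0, so 3+0+0 = 3.
Friday + 3 ≡ Monday — that's 2236's doomsday.
In December the doomsday date is Dec 12.
Dec 22 is 10 days after Dec 12; 10 mod 7 = 3, so Monday + 3 = Thursday.

Thursday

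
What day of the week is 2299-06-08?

Doomsday rule: the anchor day for the 2200s is Friday. For year 99: 99÷12 = 8 r 3, and 3÷4 = 0, so 8+3+0 = 11.
Friday + 11 ≡ Tuesday — that's 2299's doomsday.
In June the doomsday date is Jun 6.
Jun 8 is 2 days after Jun 6; 2 mod 7 = 2, so Tuesday + 2 = Thursday.

Thursday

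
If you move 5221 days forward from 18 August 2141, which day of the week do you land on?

First find the weekday of Aug 18, 2141. Doomsday rule: the anchor day for the 2100s is Sunday. For year 41: 41÷12 = 3 r 5, and 5÷4 = 1, so 3+5+1 = 9.
Sunday + 9 ≡ Tuesday — that's 2141's doomsday.
In August the doomsday date is Aug 8.
Aug 18 is 10 days after Aug 8; 10 mod 7 = 3, so Tuesday + 3 = Friday.
5221 mod 7 = 6, so 5221 days after a Friday is Friday + 6 = Thursday.

Thursday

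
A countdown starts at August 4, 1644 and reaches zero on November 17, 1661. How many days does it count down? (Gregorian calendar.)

6314

Aug 4, 1644 → Aug 4, 1645: 365 days.
Aug 4, 1645 → Aug 4, 1646: 365 days.
Aug 4, 1646 → Aug 4, 1647: 365 days.
Aug 4, 1647 → Aug 4, 1648: 366 days (Feb 29, 1648 is in that span).
Aug 4, 1648 → Aug 4, 1649: 365 days.
Aug 4, 1649 → Aug 4, 1650: 365 days.
Aug 4, 1650 → Aug 4, 1651: 365 days.
Aug 4, 1651 → Aug 4, 1652: 366 days (Feb 29, 1652 is in that span).
Aug 4, 1652 → Aug 4, 1653: 365 days.
Aug 4, 1653 → Aug 4, 1654: 365 days.
Aug 4, 1654 → Aug 4, 1655: 365 days.
Aug 4, 1655 → Aug 4, 1656: 366 days (Feb 29, 1656 is in that span).
Aug 4, 1656 → Aug 4, 1657: 365 days.
Aug 4, 1657 → Aug 4, 1658: 365 days.
Aug 4, 1658 → Aug 4, 1659: 365 days.
Aug 4, 1659 → Aug 4, 1660: 366 days (Feb 29, 1660 is in that span).
Aug 4, 1660 → Aug 4, 1661: 365 days.
Aug 4, 1661 → Sep 4, 1661: 31 days (August has 31).
Sep 4, 1661 → Oct 4, 1661: 30 days (September has 30).
Oct 4, 1661 → Nov 4, 1661: 31 days (October has 31).
Nov 4, 1661 → Nov 17, 1661: 13 days.
Total: 6314 days.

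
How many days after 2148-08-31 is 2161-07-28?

4714

Aug 31, 2148 → Aug 31, 2149: 365 days.
Aug 31, 2149 → Aug 31, 2150: 365 days.
Aug 31, 2150 → Aug 31, 2151: 365 days.
Aug 31, 2151 → Aug 31, 2152: 366 days (Feb 29, 2152 is in that span).
Aug 31, 2152 → Aug 31, 2153: 365 days.
Aug 31, 2153 → Aug 31, 2154: 365 days.
Aug 31, 2154 → Aug 31, 2155: 365 days.
Aug 31, 2155 → Aug 31, 2156: 366 days (Feb 29, 2156 is in that span).
Aug 31, 2156 → Aug 31, 2157: 365 days.
Aug 31, 2157 → Aug 31, 2158: 365 days.
Aug 31, 2158 → Aug 31, 2159: 365 days.
Aug 31, 2159 → Aug 31, 2160: 366 days (Feb 29, 2160 is in that span).
Aug 31, 2160 → Sep 30, 2160: 30 days (August has 31).
Sep 30, 2160 → Oct 30, 2160: 30 days (September has 30).
Oct 30, 2160 → Nov 30, 2160: 31 days (October has 31).
Nov 30, 2160 → Dec 30, 2160: 30 days (November has 30).
Dec 30, 2160 → Jan 30, 2161: 31 days (December has 31).
Jan 30, 2161 → Feb 28, 2161: 29 days (January has 31).
Feb 28, 2161 → Mar 28, 2161: 28 days (February has 28).
Mar 28, 2161 → Apr 28, 2161: 31 days (March has 31).
Apr 28, 2161 → May 28, 2161: 30 days (April has 30).
May 28, 2161 → Jun 28, 2161: 31 days (May has 31).
Jun 28, 2161 → Jul 28, 2161: 30 days.
Total: 4714 days.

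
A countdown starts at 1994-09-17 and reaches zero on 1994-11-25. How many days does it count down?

69

Sep 17, 1994 → Oct 17, 1994: 30 days (September has 30).
Oct 17, 1994 → Nov 17, 1994: 31 days (October has 31).
Nov 17, 1994 → Nov 25, 1994: 8 days.
Total: 69 days.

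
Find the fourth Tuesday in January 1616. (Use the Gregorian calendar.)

January 1, 1616 is a Friday.
The first Tuesday is therefore January 5 (4 days later).
The fourth Tuesday is 5 + 3×7 = January 26.

January 26, 1616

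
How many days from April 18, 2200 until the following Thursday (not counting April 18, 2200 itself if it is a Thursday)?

6

Apr 18, 2200 is a Friday.
From Friday to the next Thursday is 6 days.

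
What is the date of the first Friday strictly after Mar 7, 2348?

Mar 7, 2348 is a Sunday.
From Sunday to the next Friday is 5 days.
Mar 7, 2348 + 5 = Mar 12, 2348.

March 12, 2348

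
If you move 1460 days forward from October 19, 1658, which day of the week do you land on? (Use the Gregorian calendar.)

Wednesday

First find the weekday of Oct 19, 1658. Doomsday rule: the anchor day for the 1600s is Tuesday. For year 58: 58÷12 = 4 r 10, and 10÷4 = 2, so 4+10+2 = 16.
Tuesday + 16 ≡ Thursday — that's 1658's doomsday.
In October the doomsday date is Oct 10.
Oct 19 is 9 days after Oct 10; 9 mod 7 = 2, so Thursday + 2 = Saturday.
1460 mod 7 = 4, so 1460 days after a Saturday is Saturday + 4 = Wednesday.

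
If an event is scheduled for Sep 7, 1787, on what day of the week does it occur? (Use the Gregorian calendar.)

Friday

Doomsday rule: the anchor day for the 1700s is Sunday. For year 87: 87÷12 = 7 r 3, and 3÷4 = 0, so 7+3+0 = 10.
Sunday + 10 ≡ Wednesday — that's 1787's doomsday.
In September the doomsday date is Sep 5.
Sep 7 is 2 days after Sep 5; 2 mod 7 = 2, so Wednesday + 2 = Friday.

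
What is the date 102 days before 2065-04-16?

−16 → Mar 31, 2065 (end of Mar, 31 days; 86 left).
−31 → Feb 28, 2065 (end of Feb, 28 days; 55 left).
−28 → Jan 31, 2065 (end of Jan, 31 days; 27 left).
−27 → Jan 4, 2065.

January 4, 2065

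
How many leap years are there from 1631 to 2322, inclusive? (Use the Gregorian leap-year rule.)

167

Multiples of 4 in [1631,2322]: 173.
Of those, multiples of 100: 7 (not leap unless ÷400).
Multiples of 400: 1.
Leap years = 173 − 7 + 1 = 167.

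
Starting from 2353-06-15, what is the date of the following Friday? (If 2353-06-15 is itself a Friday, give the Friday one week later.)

Jun 15, 2353 is a Monday.
From Monday to the next Friday is 4 days.
Jun 15, 2353 + 4 = Jun 19, 2353.

June 19, 2353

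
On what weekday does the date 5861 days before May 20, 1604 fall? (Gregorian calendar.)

First find the weekday of May 20, 1604. Doomsday rule: the anchor day for the 1600s is Tuesday. For year 04: 4÷12 = 0 r 4, and 4÷4 = 1, so 0+4+1 = 5.
Tuesday + 5 ≡ Sunday — that's 1604's doomsday.
In May the doomsday date is May 9.
May 20 is 11 days after May 9; 11 mod 7 = 4, so Sunday + 4 = Thursday.
5861 mod 7 = 2, so 5861 days before a Thursday is Thursday − 2 = Tuesday.

Tuesday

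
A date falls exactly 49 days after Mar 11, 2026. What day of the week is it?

Wednesday

Mar 11, 2026 is a Wednesday.
49 mod 7 = 0, so 49 days after a Wednesday is Wednesday + 0 = Wednesday.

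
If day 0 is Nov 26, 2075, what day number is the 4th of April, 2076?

130

Nov 26, 2075 → Dec 26, 2075: 30 days (November has 30).
Dec 26, 2075 → Jan 26, 2076: 31 days (December has 31).
Jan 26, 2076 → Feb 26, 2076: 31 days (January has 31).
Feb 26, 2076 → Mar 26, 2076: 29 days (February has 29).
Mar 26, 2076 → Apr 4, 2076: 9 days.
Total: 130 days.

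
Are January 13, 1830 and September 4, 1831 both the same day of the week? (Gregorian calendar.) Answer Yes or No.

From Jan 13, 1830 to Sep 4, 1831 is 599 days.
599 mod 7 = 4, so they are different weekdays.
(Jan 13, 1830 is a Wednesday; Sep 4, 1831 is a Sunday.)

No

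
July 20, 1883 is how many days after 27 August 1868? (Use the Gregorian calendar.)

Aug 27, 1868 → Aug 27, 1869: 365 days.
Aug 27, 1869 → Aug 27, 1870: 365 days.
Aug 27, 1870 → Aug 27, 1871: 365 days.
Aug 27, 1871 → Aug 27, 1872: 366 days (Feb 29, 1872 is in that span).
Aug 27, 1872 → Aug 27, 1873: 365 days.
Aug 27, 1873 → Aug 27, 1874: 365 days.
Aug 27, 1874 → Aug 27, 1875: 365 days.
Aug 27, 1875 → Aug 27, 1876: 366 days (Feb 29, 1876 is in that span).
Aug 27, 1876 → Aug 27, 1877: 365 days.
Aug 27, 1877 → Aug 27, 1878: 365 days.
Aug 27, 1878 → Aug 27, 1879: 365 days.
Aug 27, 1879 → Aug 27, 1880: 366 days (Feb 29, 1880 is in that span).
Aug 27, 1880 → Aug 27, 1881: 365 days.
Aug 27, 1881 → Aug 27, 1882: 365 days.
Aug 27, 1882 → Sep 27, 1882: 31 days (August has 31).
Sep 27, 1882 → Oct 27, 1882: 30 days (September has 30).
Oct 27, 1882 → Nov 27, 1882: 31 days (October has 31).
Nov 27, 1882 → Dec 27, 1882: 30 days (November has 30).
Dec 27, 1882 → Jan 27, 1883: 31 days (December has 31).
Jan 27, 1883 → Feb 27, 1883: 31 days (January has 31).
Feb 27, 1883 → Mar 27, 1883: 28 days (February has 28).
Mar 27, 1883 → Apr 27, 1883: 31 days (March has 31).
Apr 27, 1883 → May 27, 1883: 30 days (April has 30).
May 27, 1883 → Jun 27, 1883: 31 days (May has 31).
Jun 27, 1883 → Jul 20, 1883: 23 days.
Total: 5440 days.

5440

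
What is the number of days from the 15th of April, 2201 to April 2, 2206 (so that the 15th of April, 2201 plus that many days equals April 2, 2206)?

1813

Apr 15, 2201 → Apr 15, 2202: 365 days.
Apr 15, 2202 → Apr 15, 2203: 365 days.
Apr 15, 2203 → Apr 15, 2204: 366 days (Feb 29, 2204 is in that span).
Apr 15, 2204 → Apr 15, 2205: 365 days.
Apr 15, 2205 → May 15, 2205: 30 days (April has 30).
May 15, 2205 → Jun 15, 2205: 31 days (May has 31).
Jun 15, 2205 → Jul 15, 2205: 30 days (June has 30).
Jul 15, 2205 → Aug 15, 2205: 31 days (July has 31).
Aug 15, 2205 → Sep 15, 2205: 31 days (August has 31).
Sep 15, 2205 → Oct 15, 2205: 30 days (September has 30).
Oct 15, 2205 → Nov 15, 2205: 31 days (October has 31).
Nov 15, 2205 → Dec 15, 2205: 30 days (November has 30).
Dec 15, 2205 → Jan 15, 2206: 31 days (December has 31).
Jan 15, 2206 → Feb 15, 2206: 31 days (January has 31).
Feb 15, 2206 → Mar 15, 2206: 28 days (February has 28).
Mar 15, 2206 → Apr 2, 2206: 18 days.
Total: 1813 days.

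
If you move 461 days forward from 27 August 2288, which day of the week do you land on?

First find the weekday of Aug 27, 2288. Doomsday rule: the anchor day for the 2200s is Friday. For year 88: 88÷12 = 7 r 4, and 4÷4 = 1, so 7+4+1 = 12.
Friday + 12 ≡ Wednesday — that's 2288's doomsday.
In August the doomsday date is Aug 8.
Aug 27 is 19 days after Aug 8; 19 mod 7 = 5, so Wednesday + 5 = Monday.
461 mod 7 = 6, so 461 days after a Monday is Monday + 6 = Sunday.

Sunday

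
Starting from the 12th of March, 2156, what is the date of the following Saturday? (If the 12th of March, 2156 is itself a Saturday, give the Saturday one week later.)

March 13, 2156

Mar 12, 2156 is a Friday.
From Friday to the next Saturday is 1 day.
Mar 12, 2156 + 1 = Mar 13, 2156.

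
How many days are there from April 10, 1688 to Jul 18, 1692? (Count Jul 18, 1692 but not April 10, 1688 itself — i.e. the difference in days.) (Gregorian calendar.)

Apr 10, 1688 → Apr 10, 1689: 365 days.
Apr 10, 1689 → Apr 10, 1690: 365 days.
Apr 10, 1690 → Apr 10, 1691: 365 days.
Apr 10, 1691 → Apr 10, 1692: 366 days (Feb 29, 1692 is in that span).
Apr 10, 1692 → May 10, 1692: 30 days (April has 30).
May 10, 1692 → Jun 10, 1692: 31 days (May has 31).
Jun 10, 1692 → Jul 10, 1692: 30 days (June has 30).
Jul 10, 1692 → Jul 18, 1692: 8 days.
Total: 1560 days.

1560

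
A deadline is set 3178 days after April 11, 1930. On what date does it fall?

December 23, 1938

+365 (one year) → Apr 11, 1931 (2813 left).
+366 (one year; includes Feb 29, 1932) → Apr 11, 1932 (2447 left).
+365 (one year) → Apr 11, 1933 (2082 left).
+365 (one year) → Apr 11, 1934 (1717 left).
+365 (one year) → Apr 11, 1935 (1352 left).
+366 (one year; includes Feb 29, 1936) → Apr 11, 1936 (986 left).
+365 (one year) → Apr 11, 1937 (621 left).
+365 (one year) → Apr 11, 1938 (256 left).
Apr has 30 days: +20 → May 1, 1938 (236 left).
May has 31 days: +31 → Jun 1, 1938 (205 left).
Jun has 30 days: +30 → Jul 1, 1938 (175 left).
Jul has 31 days: +31 → Aug 1, 1938 (144 left).
Aug has 31 days: +31 → Sep 1, 1938 (113 left).
Sep has 30 days: +30 → Oct 1, 1938 (83 left).
Oct has 31 days: +31 → Nov 1, 1938 (52 left).
Nov has 30 days: +30 → Dec 1, 1938 (22 left).
+22 → Dec 23, 1938.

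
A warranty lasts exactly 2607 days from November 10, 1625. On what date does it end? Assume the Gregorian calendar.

+365 (one year) → Nov 10, 1626 (2242 left).
+365 (one year) → Nov 10, 1627 (1877 left).
+366 (one year; includes Feb 29, 1628) → Nov 10, 1628 (1511 left).
+365 (one year) → Nov 10, 1629 (1146 left).
+365 (one year) → Nov 10, 1630 (781 left).
+365 (one year) → Nov 10, 1631 (416 left).
+366 (one year; includes Feb 29, 1632) → Nov 10, 1632 (50 left).
Nov has 30 days: +21 → Dec 1, 1632 (29 left).
+29 → Dec 30, 1632.

December 30, 1632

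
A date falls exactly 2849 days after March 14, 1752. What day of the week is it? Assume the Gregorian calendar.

Tuesday

Mar 14, 1752 is a Tuesday.
2849 mod 7 = 0, so 2849 days after a Tuesday is Tuesday + 0 = Tuesday.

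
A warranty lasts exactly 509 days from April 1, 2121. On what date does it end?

+365 (one year) → Apr 1, 2122 (144 left).
Apr has 30 days: +30 → May 1, 2122 (114 left).
May has 31 days: +31 → Jun 1, 2122 (83 left).
Jun has 30 days: +30 → Jul 1, 2122 (53 left).
Jul has 31 days: +31 → Aug 1, 2122 (22 left).
+22 → Aug 23, 2122.

August 23, 2122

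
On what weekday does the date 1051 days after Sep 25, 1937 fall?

Sep 25, 1937 is a Saturday.
1051 mod 7 = 1, so 1051 days after a Saturday is Saturday + 1 = Sunday.

Sunday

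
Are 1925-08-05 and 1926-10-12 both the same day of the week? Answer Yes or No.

From Aug 5, 1925 to Oct 12, 1926 is 433 days.
433 mod 7 = 6, so they are different weekdays.
(Aug 5, 1925 is a Wednesday; Oct 12, 1926 is a Tuesday.)

No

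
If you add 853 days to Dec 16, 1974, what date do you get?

April 17, 1977

+365 (one year) → Dec 16, 1975 (488 left).
+366 (one year; includes Feb 29, 1976) → Dec 16, 1976 (122 left).
Dec has 31 days: +16 → Jan 1, 1977 (106 left).
Jan has 31 days: +31 → Feb 1, 1977 (75 left).
Feb has 28 days: +28 → Mar 1, 1977 (47 left).
Mar has 31 days: +31 → Apr 1, 1977 (16 left).
+16 → Apr 17, 1977.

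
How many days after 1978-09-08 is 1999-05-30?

7569

Sep 8, 1978 → Sep 8, 1979: 365 days.
Sep 8, 1979 → Sep 8, 1980: 366 days (Feb 29, 1980 is in that span).
Sep 8, 1980 → Sep 8, 1981: 365 days.
Sep 8, 1981 → Sep 8, 1982: 365 days.
Sep 8, 1982 → Sep 8, 1983: 365 days.
Sep 8, 1983 → Sep 8, 1984: 366 days (Feb 29, 1984 is in that span).
Sep 8, 1984 → Sep 8, 1985: 365 days.
Sep 8, 1985 → Sep 8, 1986: 365 days.
Sep 8, 1986 → Sep 8, 1987: 365 days.
Sep 8, 1987 → Sep 8, 1988: 366 days (Feb 29, 1988 is in that span).
Sep 8, 1988 → Sep 8, 1989: 365 days.
Sep 8, 1989 → Sep 8, 1990: 365 days.
Sep 8, 1990 → Sep 8, 1991: 365 days.
Sep 8, 1991 → Sep 8, 1992: 366 days (Feb 29, 1992 is in that span).
Sep 8, 1992 → Sep 8, 1993: 365 days.
Sep 8, 1993 → Sep 8, 1994: 365 days.
Sep 8, 1994 → Sep 8, 1995: 365 days.
Sep 8, 1995 → Sep 8, 1996: 366 days (Feb 29, 1996 is in that span).
Sep 8, 1996 → Sep 8, 1997: 365 days.
Sep 8, 1997 → Sep 8, 1998: 365 days.
Sep 8, 1998 → Oct 8, 1998: 30 days (September has 30).
Oct 8, 1998 → Nov 8, 1998: 31 days (October has 31).
Nov 8, 1998 → Dec 8, 1998: 30 days (November has 30).
Dec 8, 1998 → Jan 8, 1999: 31 days (December has 31).
Jan 8, 1999 → Feb 8, 1999: 31 days (January has 31).
Feb 8, 1999 → Mar 8, 1999: 28 days (February has 28).
Mar 8, 1999 → Apr 8, 1999: 31 days (March has 31).
Apr 8, 1999 → May 8, 1999: 30 days (April has 30).
May 8, 1999 → May 30, 1999: 22 days.
Total: 7569 days.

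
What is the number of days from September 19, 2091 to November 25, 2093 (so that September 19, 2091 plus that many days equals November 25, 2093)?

798

Sep 19, 2091 → Sep 19, 2092: 366 days (Feb 29, 2092 is in that span).
Sep 19, 2092 → Sep 19, 2093: 365 days.
Sep 19, 2093 → Oct 19, 2093: 30 days (September has 30).
Oct 19, 2093 → Nov 19, 2093: 31 days (October has 31).
Nov 19, 2093 → Nov 25, 2093: 6 days.
Total: 798 days.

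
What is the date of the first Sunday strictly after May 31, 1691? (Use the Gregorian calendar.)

June 3, 1691

May 31, 1691 is a Thursday.
From Thursday to the next Sunday is 3 days.
May 31, 1691 + 3 = Jun 3, 1691.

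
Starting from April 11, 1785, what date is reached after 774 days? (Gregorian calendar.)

May 25, 1787

+365 (one year) → Apr 11, 1786 (409 left).
+365 (one year) → Apr 11, 1787 (44 left).
Apr has 30 days: +20 → May 1, 1787 (24 left).
+24 → May 25, 1787.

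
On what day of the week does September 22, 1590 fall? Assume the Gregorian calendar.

Doomsday rule: the anchor day for the 1500s is Wednesday. For year 90: 90÷12 = 7 r 6, and 6÷4 = 1, so 7+6+1 = 14.
Wednesday + 14 ≡ Wednesday — that's 1590's doomsday.
In September the doomsday date is Sep 5.
Sep 22 is 17 days after Sep 5; 17 mod 7 = 3, so Wednesday + 3 = Saturday.

Saturday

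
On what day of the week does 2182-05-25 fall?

Doomsday rule: the anchor day for the 2100s is Sunday. For year 82: 82÷12 = 6 r 10, and 10÷4 = 2, so 6+10+2 = 18.
Sunday + 18 ≡ Thursday — that's 2182's doomsday.
In May the doomsday date is May 9.
May 25 is 16 days after May 9; 16 mod 7 = 2, so Thursday + 2 = Saturday.

Saturday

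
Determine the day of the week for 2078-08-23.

Tuesday

Doomsday rule: the anchor day for the 2000s is Tuesday. For year 78: 78÷12 = 6 r 6, and 6÷4 = 1, so 6+6+1 = 13.
Tuesday + 13 ≡ Monday — that's 2078's doomsday.
In August the doomsday date is Aug 8.
Aug 23 is 15 days after Aug 8; 15 mod 7 = 1, so Monday + 1 = Tuesday.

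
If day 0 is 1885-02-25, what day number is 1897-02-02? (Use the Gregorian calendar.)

4360

Feb 25, 1885 → Feb 25, 1886: 365 days.
Feb 25, 1886 → Feb 25, 1887: 365 days.
Feb 25, 1887 → Feb 25, 1888: 365 days.
Feb 25, 1888 → Feb 25, 1889: 366 days (Feb 29, 1888 is in that span).
Feb 25, 1889 → Feb 25, 1890: 365 days.
Feb 25, 1890 → Feb 25, 1891: 365 days.
Feb 25, 1891 → Feb 25, 1892: 365 days.
Feb 25, 1892 → Feb 25, 1893: 366 days (Feb 29, 1892 is in that span).
Feb 25, 1893 → Feb 25, 1894: 365 days.
Feb 25, 1894 → Feb 25, 1895: 365 days.
Feb 25, 1895 → Feb 25, 1896: 365 days.
Feb 25, 1896 → Mar 25, 1896: 29 days (February has 29).
Mar 25, 1896 → Apr 25, 1896: 31 days (March has 31).
Apr 25, 1896 → May 25, 1896: 30 days (April has 30).
May 25, 1896 → Jun 25, 1896: 31 days (May has 31).
Jun 25, 1896 → Jul 25, 1896: 30 days (June has 30).
Jul 25, 1896 → Aug 25, 1896: 31 days (July has 31).
Aug 25, 1896 → Sep 25, 1896: 31 days (August has 31).
Sep 25, 1896 → Oct 25, 1896: 30 days (September has 30).
Oct 25, 1896 → Nov 25, 1896: 31 days (October has 31).
Nov 25, 1896 → Dec 25, 1896: 30 days (November has 30).
Dec 25, 1896 → Jan 25, 1897: 31 days (December has 31).
Jan 25, 1897 → Feb 2, 1897: 8 days.
Total: 4360 days.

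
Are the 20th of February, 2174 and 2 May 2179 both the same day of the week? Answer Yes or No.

From Feb 20, 2174 to May 2, 2179 is 1897 days.
1897 mod 7 = 0, so they are the same weekday.
(Feb 20, 2174 is a Sunday; May 2, 2179 is a Sunday.)

Yes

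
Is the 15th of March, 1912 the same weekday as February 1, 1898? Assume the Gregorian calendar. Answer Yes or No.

No

From Feb 1, 1898 to Mar 15, 1912 is 5155 days.
5155 mod 7 = 3, so they are different weekdays.
(Feb 1, 1898 is a Tuesday; Mar 15, 1912 is a Friday.)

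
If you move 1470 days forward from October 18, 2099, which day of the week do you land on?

Sunday

Oct 18, 2099 is a Sunday.
1470 mod 7 = 0, so 1470 days after a Sunday is Sunday + 0 = Sunday.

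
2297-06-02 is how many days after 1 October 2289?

2801

Oct 1, 2289 → Oct 1, 2290: 365 days.
Oct 1, 2290 → Oct 1, 2291: 365 days.
Oct 1, 2291 → Oct 1, 2292: 366 days (Feb 29, 2292 is in that span).
Oct 1, 2292 → Oct 1, 2293: 365 days.
Oct 1, 2293 → Oct 1, 2294: 365 days.
Oct 1, 2294 → Oct 1, 2295: 365 days.
Oct 1, 2295 → Oct 1, 2296: 366 days (Feb 29, 2296 is in that span).
Oct 1, 2296 → Nov 1, 2296: 31 days (October has 31).
Nov 1, 2296 → Dec 1, 2296: 30 days (November has 30).
Dec 1, 2296 → Jan 1, 2297: 31 days (December has 31).
Jan 1, 2297 → Feb 1, 2297: 31 days (January has 31).
Feb 1, 2297 → Mar 1, 2297: 28 days (February has 28).
Mar 1, 2297 → Apr 1, 2297: 31 days (March has 31).
Apr 1, 2297 → May 1, 2297: 30 days (April has 30).
May 1, 2297 → Jun 1, 2297: 31 days (May has 31).
Jun 1, 2297 → Jun 2, 2297: 1 days.
Total: 2801 days.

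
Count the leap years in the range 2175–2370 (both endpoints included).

47

Multiples of 4 in [2175,2370]: 49.
Of those, multiples of 100: 2 (not leap unless ÷400).
Multiples of 400: 0.
Leap years = 49 − 2 + 0 = 47.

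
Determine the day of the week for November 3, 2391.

Sunday

Doomsday rule: the anchor day for the 2300s is Wednesday. For year 91: 91÷12 = 7 r 7, and 7÷4 = 1, so 7+7+1 = 15.
Wednesday + 15 ≡ Thursday — that's 2391's doomsday.
In November the doomsday date is Nov 7.
Nov 3 is 4 days before Nov 7; 4 mod 7 = 4, so Thursday − 4 = Sunday.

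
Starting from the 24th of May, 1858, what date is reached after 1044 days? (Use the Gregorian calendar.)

April 2, 1861

+365 (one year) → May 24, 1859 (679 left).
+366 (one year; includes Feb 29, 1860) → May 24, 1860 (313 left).
May has 31 days: +8 → Jun 1, 1860 (305 left).
Jun has 30 days: +30 → Jul 1, 1860 (275 left).
Jul has 31 days: +31 → Aug 1, 1860 (244 left).
Aug has 31 days: +31 → Sep 1, 1860 (213 left).
Sep has 30 days: +30 → Oct 1, 1860 (183 left).
Oct has 31 days: +31 → Nov 1, 1860 (152 left).
Nov has 30 days: +30 → Dec 1, 1860 (122 left).
Dec has 31 days: +31 → Jan 1, 1861 (91 left).
Jan has 31 days: +31 → Feb 1, 1861 (60 left).
Feb has 28 days: +28 → Mar 1, 1861 (32 left).
Mar has 31 days: +31 → Apr 1, 1861 (1 left).
+1 → Apr 2, 1861.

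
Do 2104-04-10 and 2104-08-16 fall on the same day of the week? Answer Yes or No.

No

From Apr 10, 2104 to Aug 16, 2104 is 128 days.
128 mod 7 = 2, so they are different weekdays.
(Apr 10, 2104 is a Thursday; Aug 16, 2104 is a Saturday.)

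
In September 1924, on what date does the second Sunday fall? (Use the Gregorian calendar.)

September 1, 1924 is a Monday.
The first Sunday is therefore September 7 (6 days later).
The second Sunday is 7 + 1×7 = September 14.

September 14, 1924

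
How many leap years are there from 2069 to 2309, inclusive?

Multiples of 4 in [2069,2309]: 60.
Of those, multiples of 100: 3 (not leap unless ÷400).
Multiples of 400: 0.
Leap years = 60 − 3 + 0 = 57.

57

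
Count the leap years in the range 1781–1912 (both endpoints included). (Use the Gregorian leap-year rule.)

31

Multiples of 4 in [1781,1912]: 33.
Of those, multiples of 100: 2 (not leap unless ÷400).
Multiples of 400: 0.
Leap years = 33 − 2 + 0 = 31.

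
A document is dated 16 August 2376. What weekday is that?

Doomsday rule: the anchor day for the 2300s is Wednesday. For year 76: 76÷12 = 6 r 4, and 4÷4 = 1, so 6+4+1 = 11.
Wednesday + 11 ≡ Sunday — that's 2376's doomsday.
In August the doomsday date is Aug 8.
Aug 16 is 8 days after Aug 8; 8 mod 7 = 1, so Sunday + 1 = Monday.

Monday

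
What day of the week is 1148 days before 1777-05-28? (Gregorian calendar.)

First find the weekday of May 28, 1777. Doomsday rule: the anchor day for the 1700s is Sunday. For year 77: 77÷12 = 6 r 5, and 5÷4 = 1, so 6+5+1 = 12.
Sunday + 12 ≡ Friday — that's 1777's doomsday.
In May the doomsday date is May 9.
May 28 is 19 days after May 9; 19 mod 7 = 5, so Friday + 5 = Wednesday.
1148 mod 7 = 0, so 1148 days before a Wednesday is Wednesday − 0 = Wednesday.

Wednesday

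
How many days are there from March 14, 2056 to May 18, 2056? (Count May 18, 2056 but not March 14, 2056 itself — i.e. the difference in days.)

Mar 14, 2056 → Apr 14, 2056: 31 days (March has 31).
Apr 14, 2056 → May 14, 2056: 30 days (April has 30).
May 14, 2056 → May 18, 2056: 4 days.
Total: 65 days.

65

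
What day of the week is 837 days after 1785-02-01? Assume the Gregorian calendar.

First find the weekday of Feb 1, 1785. Doomsday rule: the anchor day for the 1700s is Sunday. For year 85: 85÷12 = 7 r 1, and 1÷4 = 0, so 7+1+0 = 8.
Sunday + 8 ≡ Monday — that's 1785's doomsday.
In February the doomsday date is Feb 28 (1785 is not a leap year).
Feb 1 is 27 days before Feb 28; 27 mod 7 = 6, so Monday − 6 = Tuesday.
837 mod 7 = 4, so 837 days after a Tuesday is Tuesday + 4 = Saturday.

Saturday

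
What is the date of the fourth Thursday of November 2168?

November 1, 2168 is a Tuesday.
The first Thursday is therefore November 3 (2 days later).
The fourth Thursday is 3 + 3×7 = November 24.

November 24, 2168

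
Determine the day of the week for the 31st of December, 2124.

January 1, 2124 is a Saturday.
Jan 1, 2124 → Feb 1, 2124: 31 days (January has 31).
Feb 1, 2124 → Mar 1, 2124: 29 days (February has 29).
Mar 1, 2124 → Apr 1, 2124: 31 days (March has 31).
Apr 1, 2124 → May 1, 2124: 30 days (April has 30).
May 1, 2124 → Jun 1, 2124: 31 days (May has 31).
Jun 1, 2124 → Jul 1, 2124: 30 days (June has 30).
Jul 1, 2124 → Aug 1, 2124: 31 days (July has 31).
Aug 1, 2124 → Sep 1, 2124: 31 days (August has 31).
Sep 1, 2124 → Oct 1, 2124: 30 days (September has 30).
Oct 1, 2124 → Nov 1, 2124: 31 days (October has 31).
Nov 1, 2124 → Dec 1, 2124: 30 days (November has 30).
Dec 1, 2124 → Dec 31, 2124: 30 days.
Total: 365 days.
365 mod 7 = 1, so Saturday + 1 = Sunday.

Sunday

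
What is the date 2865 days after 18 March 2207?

+366 (one year; includes Feb 29, 2208) → Mar 18, 2208 (2499 left).
+365 (one year) → Mar 18, 2209 (2134 left).
+365 (one year) → Mar 18, 2210 (1769 left).
+365 (one year) → Mar 18, 2211 (1404 left).
+366 (one year; includes Feb 29, 2212) → Mar 18, 2212 (1038 left).
+365 (one year) → Mar 18, 2213 (673 left).
+365 (one year) → Mar 18, 2214 (308 left).
Mar has 31 days: +14 → Apr 1, 2214 (294 left).
Apr has 30 days: +30 → May 1, 2214 (264 left).
May has 31 days: +31 → Jun 1, 2214 (233 left).
Jun has 30 days: +30 → Jul 1, 2214 (203 left).
Jul has 31 days: +31 → Aug 1, 2214 (172 left).
Aug has 31 days: +31 → Sep 1, 2214 (141 left).
Sep has 30 days: +30 → Oct 1, 2214 (111 left).
Oct has 31 days: +31 → Nov 1, 2214 (80 left).
Nov has 30 days: +30 → Dec 1, 2214 (50 left).
Dec has 31 days: +31 → Jan 1, 2215 (19 left).
+19 → Jan 20, 2215.

January 20, 2215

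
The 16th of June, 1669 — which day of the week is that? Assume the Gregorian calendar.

Doomsday rule: the anchor day for the 1600s is Tuesday. For year 69: 69÷12 = 5 r 9, and 9÷4 = 2, so 5+9+2 = 16.
Tuesday + 16 ≡ Thursday — that's 1669's doomsday.
In June the doomsday date is Jun 6.
Jun 16 is 10 days after Jun 6; 10 mod 7 = 3, so Thursday + 3 = Sunday.

Sunday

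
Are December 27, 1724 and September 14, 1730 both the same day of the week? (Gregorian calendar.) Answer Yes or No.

From Dec 27, 1724 to Sep 14, 1730 is 2087 days.
2087 mod 7 = 1, so they are different weekdays.
(Dec 27, 1724 is a Wednesday; Sep 14, 1730 is a Thursday.)

No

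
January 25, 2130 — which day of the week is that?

Wednesday

Doomsday rule: the anchor day for the 2100s is Sunday. For year 30: 30÷12 = 2 r 6, and 6÷4 = 1, so 2+6+1 = 9.
Sunday + 9 ≡ Tuesday — that's 2130's doomsday.
In January the doomsday date is Jan 3 (2130 is not a leap year).
Jan 25 is 22 days after Jan 3; 22 mod 7 = 1, so Tuesday + 1 = Wednesday.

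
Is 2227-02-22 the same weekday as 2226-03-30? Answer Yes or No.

Yes

From Mar 30, 2226 to Feb 22, 2227 is 329 days.
329 mod 7 = 0, so they are the same weekday.
(Mar 30, 2226 is a Thursday; Feb 22, 2227 is a Thursday.)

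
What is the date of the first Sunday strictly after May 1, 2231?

May 8, 2231

May 1, 2231 is a Sunday.
From Sunday to the next Sunday is 7 days.
May 1, 2231 + 7 = May 8, 2231.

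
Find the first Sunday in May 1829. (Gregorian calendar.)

May 3, 1829

May 1, 1829 is a Friday.
The first Sunday is therefore May 3 (2 days later).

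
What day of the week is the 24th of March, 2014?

Monday

Doomsday rule: the anchor day for the 2000s is Tuesday. For year 14: 14÷12 = 1 r 2, and 2÷4 = 0, so 1+2+0 = 3.
Tuesday + 3 ≡ Friday — that's 2014's doomsday.
In March the doomsday date is Mar 14.
Mar 24 is 10 days after Mar 14; 10 mod 7 = 3, so Friday + 3 = Monday.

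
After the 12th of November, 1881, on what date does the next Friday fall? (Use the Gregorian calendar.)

Nov 12, 1881 is a Saturday.
From Saturday to the next Friday is 6 days.
Nov 12, 1881 + 6 = Nov 18, 1881.

November 18, 1881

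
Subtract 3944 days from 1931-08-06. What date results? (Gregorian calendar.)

−365 (one year) → Aug 6, 1930 (3579 left).
−365 (one year) → Aug 6, 1929 (3214 left).
−365 (one year) → Aug 6, 1928 (2849 left).
−366 (one year; includes Feb 29, 1928) → Aug 6, 1927 (2483 left).
−365 (one year) → Aug 6, 1926 (2118 left).
−365 (one year) → Aug 6, 1925 (1753 left).
−365 (one year) → Aug 6, 1924 (1388 left).
−366 (one year; includes Feb 29, 1924) → Aug 6, 1923 (1022 left).
−365 (one year) → Aug 6, 1922 (657 left).
−365 (one year) → Aug 6, 1921 (292 left).
−6 → Jul 31, 1921 (end of Jul, 31 days; 286 left).
−31 → Jun 30, 1921 (end of Jun, 30 days; 255 left).
−30 → May 31, 1921 (end of May, 31 days; 225 left).
−31 → Apr 30, 1921 (end of Apr, 30 days; 194 left).
−30 → Mar 31, 1921 (end of Mar, 31 days; 164 left).
−31 → Feb 28, 1921 (end of Feb, 28 days; 133 left).
−28 → Jan 31, 1921 (end of Jan, 31 days; 105 left).
−31 → Dec 31, 1920 (end of Dec, 31 days; 74 left).
−31 → Nov 30, 1920 (end of Nov, 30 days; 43 left).
−30 → Oct 31, 1920 (end of Oct, 31 days; 13 left).
−13 → Oct 18, 1920.

October 18, 1920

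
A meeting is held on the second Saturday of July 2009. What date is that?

July 1, 2009 is a Wednesday.
The first Saturday is therefore July 4 (3 days later).
The second Saturday is 4 + 1×7 = July 11.

July 11, 2009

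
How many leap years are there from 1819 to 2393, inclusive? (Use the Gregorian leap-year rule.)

140

Multiples of 4 in [1819,2393]: 144.
Of those, multiples of 100: 5 (not leap unless ÷400).
Multiples of 400: 1.
Leap years = 144 − 5 + 1 = 140.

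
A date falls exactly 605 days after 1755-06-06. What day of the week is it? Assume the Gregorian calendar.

First find the weekday of Jun 6, 1755. Doomsday rule: the anchor day for the 1700s is Sunday. For year 55: 55÷12 = 4 r 7, and 7÷4 = 1, so 4+7+1 = 12.
Sunday + 12 ≡ Friday — that's 1755's doomsday.
In June the doomsday date is Jun 6.
Jun 6 is the doomsday itself: Friday.
605 mod 7 = 3, so 605 days after a Friday is Friday + 3 = Monday.

Monday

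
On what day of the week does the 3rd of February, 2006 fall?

Friday

Doomsday rule: the anchor day for the 2000s is Tuesday. For year 06: 6÷12 = 0 r 6, and 6÷4 = 1, so 0+6+1 = 7.
Tuesday + 7 ≡ Tuesday — that's 2006's doomsday.
In February the doomsday date is Feb 28 (2006 is not a leap year).
Feb 3 is 25 days before Feb 28; 25 mod 7 = 4, so Tuesday − 4 = Friday.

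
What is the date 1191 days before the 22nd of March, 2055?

−365 (one year) → Mar 22, 2054 (826 left).
−365 (one year) → Mar 22, 2053 (461 left).
−365 (one year) → Mar 22, 2052 (96 left).
−22 → Feb 29, 2052 (end of Feb, 29 days; 74 left).
−29 → Jan 31, 2052 (end of Jan, 31 days; 45 left).
−31 → Dec 31, 2051 (end of Dec, 31 days; 14 left).
−14 → Dec 17, 2051.

December 17, 2051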